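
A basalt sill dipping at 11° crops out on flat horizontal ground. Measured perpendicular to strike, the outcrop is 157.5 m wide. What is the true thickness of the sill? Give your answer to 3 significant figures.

30.1 m

True thickness t = w · sin(dip) = 157.5 × sin 11°
t = 157.5 × 0.1908 = 30.052 m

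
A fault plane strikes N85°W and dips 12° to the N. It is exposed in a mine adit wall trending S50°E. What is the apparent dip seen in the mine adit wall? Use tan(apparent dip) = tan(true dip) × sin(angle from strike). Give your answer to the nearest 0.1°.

The strike is N85°W and the section trends S50°E; the acute angle between them is β = 35°.
tan α = tan 12° × sin 35° = 0.2126 × 0.5736 = 0.1219
α = arctan(0.1219) = 6.95°

7.0°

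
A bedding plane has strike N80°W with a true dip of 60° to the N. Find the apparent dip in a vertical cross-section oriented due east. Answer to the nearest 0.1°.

Angle between strike (N80°W) and section (due east): β = 10°.
tan α = tan 60° × sin 10° = 1.7321 × 0.1736 = 0.3008
α = arctan(0.3008) = 16.74°

16.7°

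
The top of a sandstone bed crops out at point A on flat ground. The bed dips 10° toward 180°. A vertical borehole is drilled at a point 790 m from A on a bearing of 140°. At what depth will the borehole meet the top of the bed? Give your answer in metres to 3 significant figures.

107 m

The hole lies 40° from the dip direction, so the down-dip offset is 790 × cos 40° = 605.18 m.
Depth = down-dip offset × tan(dip) = 605.18 × tan 10° = 605.18 × 0.1763
Depth = 106.71 m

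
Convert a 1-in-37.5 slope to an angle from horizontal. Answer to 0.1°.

tan θ = 1/37.5 = 0.0267
θ = arctan(0.0267) = 1.53°

1.5°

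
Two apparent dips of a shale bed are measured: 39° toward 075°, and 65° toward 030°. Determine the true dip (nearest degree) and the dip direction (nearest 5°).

true dip 67°, dip direction 005°

The two traces are lines in the plane: v₁ = (sin 75°·cos 39°, cos 75°·cos 39°, −sin 39°), v₂ = (sin 30°·cos 65°, cos 30°·cos 65°, −sin 65°).
n = v₁ × v₂ = (0.048, 0.547, 0.232) (taken with n_z > 0).
Dip δ = arctan(|n_h|/n_z) = arctan(0.549/0.232) = 67.1°.
The horizontal component of n points toward azimuth atan2(n_x, n_y) = 5°, the dip direction.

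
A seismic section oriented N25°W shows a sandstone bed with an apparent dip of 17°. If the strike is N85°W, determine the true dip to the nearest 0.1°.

β = acute angle between strike N85°W and section N25°W = 60°.
tan(true dip) = tan 17° / sin 60° = 0.3530
true dip = arctan 0.3530 = 19.44°

19.4°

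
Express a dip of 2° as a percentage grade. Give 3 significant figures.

grade % = 100 × tan 2° = 100 × 0.0349

3.49%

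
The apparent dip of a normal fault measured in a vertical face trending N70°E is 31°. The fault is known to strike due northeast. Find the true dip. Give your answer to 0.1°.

The section is 25° from the strike.
tan(true dip) = tan 31° / sin 25° = 1.4218
true dip = arctan 1.4218 = 54.88°

54.9°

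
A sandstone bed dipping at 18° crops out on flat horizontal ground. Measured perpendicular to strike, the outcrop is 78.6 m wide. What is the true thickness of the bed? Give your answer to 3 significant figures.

24.3 m

True thickness t = w · sin(dip) = 78.6 × sin 18°
t = 78.6 × 0.3090 = 24.289 m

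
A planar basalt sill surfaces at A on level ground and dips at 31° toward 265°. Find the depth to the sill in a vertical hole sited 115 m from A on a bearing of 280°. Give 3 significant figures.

The hole lies 15° from the dip direction, so the down-dip offset is 115 × cos 15° = 111.08 m.
Depth = down-dip offset × tan(dip) = 111.08 × tan 31° = 111.08 × 0.6009
Depth = 66.74 m

66.7 m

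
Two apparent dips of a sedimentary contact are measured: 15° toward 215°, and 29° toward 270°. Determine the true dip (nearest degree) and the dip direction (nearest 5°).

Each apparent-dip line lies in the plane. As unit vectors (x east, y north, z up), v₁ plunges 15°→215° and v₂ plunges 29°→270°.
The plane normal is n = v₁ × v₂ ∝ (-0.384, 0.042, 0.692).
tan δ = √(n_x²+n_y²)/n_z = 0.386/0.692, so δ = 29.1°.
Dip direction = azimuth of (n_x, n_y) = atan2(-0.384, 0.042) = 276°.

true dip 29°, dip direction 275°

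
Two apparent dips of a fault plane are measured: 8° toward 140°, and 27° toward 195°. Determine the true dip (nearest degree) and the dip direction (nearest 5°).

true dip 28°, dip direction 215°

The two traces are lines in the plane: v₁ = (sin 140°·cos 8°, cos 140°·cos 8°, −sin 8°), v₂ = (sin 195°·cos 27°, cos 195°·cos 27°, −sin 27°).
Cross product v₁ × v₂ gives the pole to the plane: n ∝ (-0.225, -0.321, 0.723).
Dip δ = arctan(|n_h|/n_z) = arctan(0.392/0.723) = 28.5°.
Dip direction = azimuth of (n_x, n_y) = atan2(-0.225, -0.321) = 215°.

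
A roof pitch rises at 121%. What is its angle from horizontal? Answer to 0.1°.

50.4°

tan θ = 121/100 = 1.2100
θ = arctan(1.2100) = 50.43°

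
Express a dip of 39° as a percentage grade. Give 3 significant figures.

81.0%

grade % = 100 × tan 39° = 100 × 0.8098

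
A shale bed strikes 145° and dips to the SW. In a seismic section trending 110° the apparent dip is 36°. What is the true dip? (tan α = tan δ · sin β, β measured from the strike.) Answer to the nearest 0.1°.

51.7°

The section is 35° from the strike.
tan δ = tan α / sin β = tan 36° / sin 35° = 0.7265 / 0.5736 = 1.2667
δ = arctan(1.2667) = 51.71°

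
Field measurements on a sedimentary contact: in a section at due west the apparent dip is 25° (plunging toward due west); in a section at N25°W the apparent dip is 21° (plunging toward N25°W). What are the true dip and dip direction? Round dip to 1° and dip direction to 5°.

Each apparent-dip line lies in the plane. As unit vectors (x east, y north, z up), v₁ plunges 25°→due west and v₂ plunges 21°→N25°W.
Cross product v₁ × v₂ gives the pole to the plane: n ∝ (-0.358, 0.158, 0.767).
True dip = arccos(n_z / |n|) = arccos(0.8909) = 27.0°.
The horizontal component of n points toward azimuth atan2(n_x, n_y) = 294°, the dip direction.

true dip 27°, dip direction 295°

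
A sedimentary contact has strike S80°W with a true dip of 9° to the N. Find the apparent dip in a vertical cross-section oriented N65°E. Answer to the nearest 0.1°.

2.3°

The section lies 15° from the strike.
tan α = tan 9° × sin 15° = 0.1584 × 0.2588 = 0.0410
α = arctan(0.0410) = 2.35°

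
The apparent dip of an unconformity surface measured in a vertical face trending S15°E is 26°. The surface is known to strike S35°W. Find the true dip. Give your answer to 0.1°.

32.5°

β = acute angle between strike S35°W and section S15°E = 50°.
tan(true dip) = tan 26° / sin 50° = 0.6367
true dip = arctan 0.6367 = 32.48°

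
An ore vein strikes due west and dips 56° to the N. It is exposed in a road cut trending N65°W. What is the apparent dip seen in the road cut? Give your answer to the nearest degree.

Angle between strike (due west) and section (N65°W): β = 25°.
tan α = tan 56° × sin 25° = 1.4826 × 0.4226 = 0.6266
α = arctan(0.6266) = 32.07°

32°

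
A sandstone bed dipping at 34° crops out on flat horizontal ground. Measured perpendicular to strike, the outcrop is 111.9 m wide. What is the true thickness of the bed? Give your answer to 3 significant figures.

62.6 m

True thickness t = w · sin(dip) = 111.9 × sin 34°
t = 111.9 × 0.5592 = 62.574 m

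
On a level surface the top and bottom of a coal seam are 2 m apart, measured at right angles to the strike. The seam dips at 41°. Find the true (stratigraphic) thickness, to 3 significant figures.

1.31 m

True thickness t = w · sin(dip) = 2 × sin 41°
t = 2 × 0.6561 = 1.312 m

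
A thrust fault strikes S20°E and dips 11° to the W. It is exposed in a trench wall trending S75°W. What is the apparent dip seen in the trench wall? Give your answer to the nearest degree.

The section lies 85° from the strike.
tan α = tan 11° × sin 85° = 0.1944 × 0.9962 = 0.1936
apparent dip = arctan 0.1936 = 10.96°

11°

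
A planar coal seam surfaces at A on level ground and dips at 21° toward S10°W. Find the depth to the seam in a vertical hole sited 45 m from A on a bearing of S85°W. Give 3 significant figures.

The hole lies 75° from the dip direction, so the down-dip offset is 45 × cos 75° = 11.65 m.
Depth = down-dip offset × tan(dip) = 11.65 × tan 21° = 11.65 × 0.3839
Depth = 4.47 m

4.47 m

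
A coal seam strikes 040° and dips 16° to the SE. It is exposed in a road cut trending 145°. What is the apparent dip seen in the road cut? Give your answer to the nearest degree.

15°

The strike is 040° and the section trends 145°; the acute angle between them is β = 75°.
tan(apparent dip) = tan 16° · sin 75° = 0.2770
α = arctan(0.2770) = 15.48°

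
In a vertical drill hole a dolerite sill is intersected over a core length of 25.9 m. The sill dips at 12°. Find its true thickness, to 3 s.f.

True thickness t = h · cos(dip) = 25.9 × cos 12°
t = 25.9 × 0.9781 = 25.334 m

25.3 m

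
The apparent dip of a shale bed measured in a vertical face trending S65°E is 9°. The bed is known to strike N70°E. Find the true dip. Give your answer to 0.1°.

The section is 45° from the strike.
tan(true dip) = tan 9° / sin 45° = 0.2240
true dip = arctan 0.2240 = 12.63°

12.6°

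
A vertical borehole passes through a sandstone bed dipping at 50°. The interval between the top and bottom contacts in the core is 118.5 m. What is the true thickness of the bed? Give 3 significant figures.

True thickness t = h · cos(dip) = 118.5 × cos 50°
t = 118.5 × 0.6428 = 76.170 m

76.2 m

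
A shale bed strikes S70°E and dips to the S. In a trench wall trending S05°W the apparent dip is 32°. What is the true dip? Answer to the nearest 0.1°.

β = acute angle between strike S70°E and section S05°W = 75°.
tan δ = tan α / sin β = tan 32° / sin 75° = 0.6249 / 0.9659 = 0.6469
true dip = arctan 0.6469 = 32.90°

32.9°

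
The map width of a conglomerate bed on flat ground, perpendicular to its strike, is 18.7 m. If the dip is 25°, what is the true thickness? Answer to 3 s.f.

7.90 m

True thickness t = w · sin(dip) = 18.7 × sin 25°
t = 18.7 × 0.4226 = 7.903 m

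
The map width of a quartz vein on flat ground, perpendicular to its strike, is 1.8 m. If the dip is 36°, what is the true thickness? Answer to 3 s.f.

1.06 m

True thickness t = w · sin(dip) = 1.8 × sin 36°
t = 1.8 × 0.5878 = 1.058 m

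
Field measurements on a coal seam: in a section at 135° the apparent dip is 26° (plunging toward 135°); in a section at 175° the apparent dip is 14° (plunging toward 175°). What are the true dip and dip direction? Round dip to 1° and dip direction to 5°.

Represent each trace as a vector plunging at its apparent dip toward its trend (east-north-up frame): v₁ = (0.636, -0.636, -0.438), v₂ = (0.085, -0.967, -0.242).
n = v₁ × v₂ = (0.270, -0.117, 0.561) (taken with n_z > 0).
True dip = arccos(n_z / |n|) = arccos(0.8855) = 27.7°.
Dip direction = atan2(0.270, -0.117) = 113° (azimuth of n's horizontal projection).

true dip 28°, dip direction 115°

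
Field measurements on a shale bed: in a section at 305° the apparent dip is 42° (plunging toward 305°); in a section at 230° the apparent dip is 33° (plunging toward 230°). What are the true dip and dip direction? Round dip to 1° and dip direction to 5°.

The two traces are lines in the plane: v₁ = (sin 305°·cos 42°, cos 305°·cos 42°, −sin 42°), v₂ = (sin 230°·cos 33°, cos 230°·cos 33°, −sin 33°).
Cross product v₁ × v₂ gives the pole to the plane: n ∝ (-0.593, 0.098, 0.602).
tan δ = √(n_x²+n_y²)/n_z = 0.601/0.602, so δ = 45.0°.
Dip direction = atan2(-0.593, 0.098) = 279° (azimuth of n's horizontal projection).

true dip 45°, dip direction 280°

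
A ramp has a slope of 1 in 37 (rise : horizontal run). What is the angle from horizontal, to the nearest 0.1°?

1.5°

tan θ = 1/37 = 0.0270
θ = arctan(0.0270) = 1.55°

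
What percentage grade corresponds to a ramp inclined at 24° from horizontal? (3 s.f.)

44.5%

grade % = 100 × tan 24° = 100 × 0.4452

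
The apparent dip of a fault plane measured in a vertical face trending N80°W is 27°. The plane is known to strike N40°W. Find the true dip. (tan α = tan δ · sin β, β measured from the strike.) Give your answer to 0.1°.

The section is 40° from the strike.
tan(true dip) = tan 27° / sin 40° = 0.7927
δ = arctan(0.7927) = 38.40°

38.4°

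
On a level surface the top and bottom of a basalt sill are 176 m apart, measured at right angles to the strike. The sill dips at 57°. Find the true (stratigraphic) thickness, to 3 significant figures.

True thickness t = w · sin(dip) = 176 × sin 57°
t = 176 × 0.8387 = 147.606 m

148 m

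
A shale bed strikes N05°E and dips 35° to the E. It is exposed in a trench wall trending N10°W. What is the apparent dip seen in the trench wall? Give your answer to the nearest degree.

The strike is N05°E and the section trends N10°W; the acute angle between them is β = 15°.
tan(apparent dip) = tan 35° · sin 15° = 0.1812
α = arctan(0.1812) = 10.27°

10°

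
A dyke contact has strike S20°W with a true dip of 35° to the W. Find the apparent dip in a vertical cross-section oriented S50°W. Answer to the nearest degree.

Angle between strike (S20°W) and section (S50°W): β = 30°.
tan(apparent dip) = tan 35° · sin 30° = 0.3501
α = arctan(0.3501) = 19.30°

19°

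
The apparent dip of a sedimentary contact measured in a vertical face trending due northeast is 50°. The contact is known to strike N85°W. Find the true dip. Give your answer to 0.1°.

β = acute angle between strike N85°W and section due northeast = 50°.
tan(true dip) = tan 50° / sin 50° = 1.5557
δ = arctan(1.5557) = 57.27°

57.3°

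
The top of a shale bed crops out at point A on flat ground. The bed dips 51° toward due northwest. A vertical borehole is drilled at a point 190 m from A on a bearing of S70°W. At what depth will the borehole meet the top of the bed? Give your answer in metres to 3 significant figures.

99.2 m

The hole lies 65° from the dip direction, so the down-dip offset is 190 × cos 65° = 80.30 m.
Depth = down-dip offset × tan(dip) = 80.30 × tan 51° = 80.30 × 1.2349
Depth = 99.16 m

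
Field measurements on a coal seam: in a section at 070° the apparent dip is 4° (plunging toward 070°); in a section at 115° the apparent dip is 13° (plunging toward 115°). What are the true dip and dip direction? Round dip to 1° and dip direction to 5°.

The two traces are lines in the plane: v₁ = (sin 70°·cos 4°, cos 70°·cos 4°, −sin 4°), v₂ = (sin 115°·cos 13°, cos 115°·cos 13°, −sin 13°).
n = v₁ × v₂ = (0.105, -0.149, 0.687) (taken with n_z > 0).
True dip = arccos(n_z / |n|) = arccos(0.9664) = 14.9°.
The horizontal component of n points toward azimuth atan2(n_x, n_y) = 145°, the dip direction.

true dip 15°, dip direction 145°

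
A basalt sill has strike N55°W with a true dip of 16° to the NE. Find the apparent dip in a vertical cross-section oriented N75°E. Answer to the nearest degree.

Angle between strike (N55°W) and section (N75°E): β = 50°.
tan α = tan 16° × sin 50° = 0.2867 × 0.7660 = 0.2197
α = arctan(0.2197) = 12.39°

12°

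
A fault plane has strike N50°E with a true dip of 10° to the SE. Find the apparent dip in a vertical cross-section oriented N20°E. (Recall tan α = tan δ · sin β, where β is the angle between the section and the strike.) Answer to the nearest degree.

5°

The section lies 30° from the strike.
tan α = tan 10° × sin 30° = 0.1763 × 0.5000 = 0.0882
apparent dip = arctan 0.0882 = 5.04°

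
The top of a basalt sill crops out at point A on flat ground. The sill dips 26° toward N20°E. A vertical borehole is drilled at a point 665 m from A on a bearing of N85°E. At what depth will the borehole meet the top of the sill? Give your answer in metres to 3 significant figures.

The hole lies 65° from the dip direction, so the down-dip offset is 665 × cos 65° = 281.04 m.
Depth = down-dip offset × tan(dip) = 281.04 × tan 26° = 281.04 × 0.4877
Depth = 137.07 m

137 m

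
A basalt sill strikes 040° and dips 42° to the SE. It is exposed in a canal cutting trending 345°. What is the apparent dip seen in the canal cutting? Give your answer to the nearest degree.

The strike is 040° and the section trends 345°; the acute angle between them is β = 55°.
tan(apparent dip) = tan 42° · sin 55° = 0.7376
apparent dip = arctan 0.7376 = 36.41°

36°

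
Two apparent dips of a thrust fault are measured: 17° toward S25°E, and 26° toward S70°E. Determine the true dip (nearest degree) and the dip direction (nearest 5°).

Represent each trace as a vector plunging at its apparent dip toward its trend (east-north-up frame): v₁ = (0.404, -0.867, -0.292), v₂ = (0.845, -0.307, -0.438).
n = v₁ × v₂ = (0.290, -0.070, 0.608) (taken with n_z > 0).
True dip = arccos(n_z / |n|) = arccos(0.8977) = 26.1°.
Dip direction = azimuth of (n_x, n_y) = atan2(0.290, -0.070) = 104°.

true dip 26°, dip direction 105°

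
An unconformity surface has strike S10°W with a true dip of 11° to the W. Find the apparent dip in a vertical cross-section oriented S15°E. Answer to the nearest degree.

5°

Angle between strike (S10°W) and section (S15°E): β = 25°.
tan α = tan 11° × sin 25° = 0.1944 × 0.4226 = 0.0821
apparent dip = arctan 0.0821 = 4.70°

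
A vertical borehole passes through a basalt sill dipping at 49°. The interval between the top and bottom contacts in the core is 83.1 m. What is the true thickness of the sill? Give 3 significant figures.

54.5 m

True thickness t = h · cos(dip) = 83.1 × cos 49°
t = 83.1 × 0.6561 = 54.519 m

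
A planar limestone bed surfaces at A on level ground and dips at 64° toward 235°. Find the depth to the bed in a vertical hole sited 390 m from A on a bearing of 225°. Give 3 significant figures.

The hole lies 10° from the dip direction, so the down-dip offset is 390 × cos 10° = 384.08 m.
Depth = down-dip offset × tan(dip) = 384.08 × tan 64° = 384.08 × 2.0503
Depth = 787.47 m

787 m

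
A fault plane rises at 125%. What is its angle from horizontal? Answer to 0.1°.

tan θ = 125/100 = 1.2500
θ = arctan(1.2500) = 51.34°

51.3°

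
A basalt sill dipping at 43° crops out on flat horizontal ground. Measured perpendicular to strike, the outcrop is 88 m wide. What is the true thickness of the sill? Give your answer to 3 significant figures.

60.0 m

True thickness t = w · sin(dip) = 88 × sin 43°
t = 88 × 0.6820 = 60.016 m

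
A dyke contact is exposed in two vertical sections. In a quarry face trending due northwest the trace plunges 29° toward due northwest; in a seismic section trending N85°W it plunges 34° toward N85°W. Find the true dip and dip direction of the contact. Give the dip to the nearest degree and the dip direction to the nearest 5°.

true dip 34°, dip direction 280°

Represent each trace as a vector plunging at its apparent dip toward its trend (east-north-up frame): v₁ = (-0.618, 0.618, -0.485), v₂ = (-0.826, 0.072, -0.559).
n = v₁ × v₂ = (-0.311, 0.055, 0.466) (taken with n_z > 0).
True dip = arccos(n_z / |n|) = arccos(0.8281) = 34.1°.
Dip direction = atan2(-0.311, 0.055) = 280° (azimuth of n's horizontal projection).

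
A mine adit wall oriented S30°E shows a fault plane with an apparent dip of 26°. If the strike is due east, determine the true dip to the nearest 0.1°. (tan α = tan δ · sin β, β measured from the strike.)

29.4°

β = acute angle between strike due east and section S30°E = 60°.
tan(true dip) = tan 26° / sin 60° = 0.5632
δ = arctan(0.5632) = 29.39°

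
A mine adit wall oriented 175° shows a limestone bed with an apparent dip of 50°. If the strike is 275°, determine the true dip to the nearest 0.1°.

50.4°

β = acute angle between strike 275° and section 175° = 80°.
tan(true dip) = tan 50° / sin 80° = 1.2101
δ = arctan(1.2101) = 50.43°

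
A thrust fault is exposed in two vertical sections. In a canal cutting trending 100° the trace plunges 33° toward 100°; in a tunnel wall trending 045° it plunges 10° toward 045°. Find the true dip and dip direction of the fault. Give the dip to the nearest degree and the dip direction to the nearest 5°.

Represent each trace as a vector plunging at its apparent dip toward its trend (east-north-up frame): v₁ = (0.826, -0.146, -0.545), v₂ = (0.696, 0.696, -0.174).
The plane normal is n = v₁ × v₂ ∝ (0.405, -0.236, 0.677).
tan δ = √(n_x²+n_y²)/n_z = 0.468/0.677, so δ = 34.7°.
Dip direction = azimuth of (n_x, n_y) = atan2(0.405, -0.236) = 120°.

true dip 35°, dip direction 120°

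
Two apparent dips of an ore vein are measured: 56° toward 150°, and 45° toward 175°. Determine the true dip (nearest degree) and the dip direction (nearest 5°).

Each apparent-dip line lies in the plane. As unit vectors (x east, y north, z up), v₁ plunges 56°→150° and v₂ plunges 45°→175°.
The plane normal is n = v₁ × v₂ ∝ (0.242, -0.147, 0.167).
Dip δ = arctan(|n_h|/n_z) = arctan(0.283/0.167) = 59.4°.
Dip direction = atan2(0.242, -0.147) = 121° (azimuth of n's horizontal projection).

true dip 59°, dip direction 120°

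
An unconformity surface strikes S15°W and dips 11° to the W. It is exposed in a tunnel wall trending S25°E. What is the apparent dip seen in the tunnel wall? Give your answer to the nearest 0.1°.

Angle between strike (S15°W) and section (S25°E): β = 40°.
tan α = tan 11° × sin 40° = 0.1944 × 0.6428 = 0.1249
apparent dip = arctan 0.1249 = 7.12°

7.1°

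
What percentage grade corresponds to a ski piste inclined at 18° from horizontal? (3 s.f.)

grade % = 100 × tan 18° = 100 × 0.3249

32.5%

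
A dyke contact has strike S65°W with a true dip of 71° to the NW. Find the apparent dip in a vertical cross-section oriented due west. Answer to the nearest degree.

Angle between strike (S65°W) and section (due west): β = 25°.
tan α = tan 71° × sin 25° = 2.9042 × 0.4226 = 1.2274
α = arctan(1.2274) = 50.83°

51°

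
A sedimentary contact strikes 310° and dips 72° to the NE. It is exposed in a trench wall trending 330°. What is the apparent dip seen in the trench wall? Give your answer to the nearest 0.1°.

The strike is 310° and the section trends 330°; the acute angle between them is β = 20°.
tan(apparent dip) = tan 72° · sin 20° = 1.0526
α = arctan(1.0526) = 46.47°

46.5°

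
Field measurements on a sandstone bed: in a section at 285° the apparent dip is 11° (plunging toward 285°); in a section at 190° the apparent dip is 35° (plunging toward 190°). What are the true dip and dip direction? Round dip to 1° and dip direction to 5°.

true dip 37°, dip direction 210°

The two traces are lines in the plane: v₁ = (sin 285°·cos 11°, cos 285°·cos 11°, −sin 11°), v₂ = (sin 190°·cos 35°, cos 190°·cos 35°, −sin 35°).
n = v₁ × v₂ = (-0.300, -0.517, 0.801) (taken with n_z > 0).
True dip = arccos(n_z / |n|) = arccos(0.8017) = 36.7°.
Dip direction = azimuth of (n_x, n_y) = atan2(-0.300, -0.517) = 210°.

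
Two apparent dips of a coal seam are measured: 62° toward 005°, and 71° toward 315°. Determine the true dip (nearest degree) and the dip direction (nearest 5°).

Represent each trace as a vector plunging at its apparent dip toward its trend (east-north-up frame): v₁ = (0.041, 0.468, -0.883), v₂ = (-0.230, 0.230, -0.946).
The plane normal is n = v₁ × v₂ ∝ (-0.239, 0.242, 0.117).
tan δ = √(n_x²+n_y²)/n_z = 0.340/0.117, so δ = 71.0°.
Dip direction = atan2(-0.239, 0.242) = 315° (azimuth of n's horizontal projection).

true dip 71°, dip direction 315°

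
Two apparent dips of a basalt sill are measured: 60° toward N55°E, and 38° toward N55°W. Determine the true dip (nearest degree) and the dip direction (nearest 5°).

true dip 66°, dip direction 015°

Represent each trace as a vector plunging at its apparent dip toward its trend (east-north-up frame): v₁ = (0.410, 0.287, -0.866), v₂ = (-0.646, 0.452, -0.616).
Cross product v₁ × v₂ gives the pole to the plane: n ∝ (0.215, 0.811, 0.370).
tan δ = √(n_x²+n_y²)/n_z = 0.839/0.370, so δ = 66.2°.
The horizontal component of n points toward azimuth atan2(n_x, n_y) = 15°, the dip direction.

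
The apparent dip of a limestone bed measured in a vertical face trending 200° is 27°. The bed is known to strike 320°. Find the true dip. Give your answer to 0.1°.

30.5°

The section is 60° from the strike.
tan δ = tan α / sin β = tan 27° / sin 60° = 0.5095 / 0.8660 = 0.5883
δ = arctan(0.5883) = 30.47°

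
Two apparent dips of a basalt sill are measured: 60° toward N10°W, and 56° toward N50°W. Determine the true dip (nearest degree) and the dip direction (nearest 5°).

true dip 60°, dip direction 340°

Each apparent-dip line lies in the plane. As unit vectors (x east, y north, z up), v₁ plunges 60°→N10°W and v₂ plunges 56°→N50°W.
n = v₁ × v₂ = (-0.097, 0.299, 0.180) (taken with n_z > 0).
tan δ = √(n_x²+n_y²)/n_z = 0.314/0.180, so δ = 60.2°.
The horizontal component of n points toward azimuth atan2(n_x, n_y) = 342°, the dip direction.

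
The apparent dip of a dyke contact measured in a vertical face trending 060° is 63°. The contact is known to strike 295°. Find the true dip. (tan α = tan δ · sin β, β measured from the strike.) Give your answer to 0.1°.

The section is 55° from the strike.
tan δ = tan α / sin β = tan 63° / sin 55° = 1.9626 / 0.8192 = 2.3959
true dip = arctan 2.3959 = 67.35°

67.3°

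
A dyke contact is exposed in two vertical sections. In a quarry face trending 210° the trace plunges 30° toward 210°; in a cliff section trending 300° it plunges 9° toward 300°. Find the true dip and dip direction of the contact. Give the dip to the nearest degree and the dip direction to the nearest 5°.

true dip 31°, dip direction 225°

The two traces are lines in the plane: v₁ = (sin 210°·cos 30°, cos 210°·cos 30°, −sin 30°), v₂ = (sin 300°·cos 9°, cos 300°·cos 9°, −sin 9°).
n = v₁ × v₂ = (-0.364, -0.360, 0.855) (taken with n_z > 0).
True dip = arccos(n_z / |n|) = arccos(0.8580) = 30.9°.
Dip direction = azimuth of (n_x, n_y) = atan2(-0.364, -0.360) = 225°.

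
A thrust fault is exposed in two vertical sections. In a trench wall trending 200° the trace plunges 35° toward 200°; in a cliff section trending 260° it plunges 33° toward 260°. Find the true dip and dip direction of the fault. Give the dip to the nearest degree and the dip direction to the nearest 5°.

true dip 38°, dip direction 225°

Each apparent-dip line lies in the plane. As unit vectors (x east, y north, z up), v₁ plunges 35°→200° and v₂ plunges 33°→260°.
n = v₁ × v₂ = (-0.336, -0.321, 0.595) (taken with n_z > 0).
tan δ = √(n_x²+n_y²)/n_z = 0.465/0.595, so δ = 38.0°.
Dip direction = atan2(-0.336, -0.321) = 226° (azimuth of n's horizontal projection).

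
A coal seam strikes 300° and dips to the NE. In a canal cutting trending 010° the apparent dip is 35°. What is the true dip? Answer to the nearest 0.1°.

36.7°

β = acute angle between strike 300° and section 010° = 70°.
tan(true dip) = tan 35° / sin 70° = 0.7451
δ = arctan(0.7451) = 36.69°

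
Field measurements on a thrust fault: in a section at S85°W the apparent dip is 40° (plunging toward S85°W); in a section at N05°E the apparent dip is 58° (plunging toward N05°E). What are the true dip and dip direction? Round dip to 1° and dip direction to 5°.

Represent each trace as a vector plunging at its apparent dip toward its trend (east-north-up frame): v₁ = (-0.763, -0.067, -0.643), v₂ = (0.046, 0.528, -0.848).
n = v₁ × v₂ = (-0.396, 0.677, 0.400) (taken with n_z > 0).
True dip = arccos(n_z / |n|) = arccos(0.4542) = 63.0°.
Dip direction = atan2(-0.396, 0.677) = 330° (azimuth of n's horizontal projection).

true dip 63°, dip direction 330°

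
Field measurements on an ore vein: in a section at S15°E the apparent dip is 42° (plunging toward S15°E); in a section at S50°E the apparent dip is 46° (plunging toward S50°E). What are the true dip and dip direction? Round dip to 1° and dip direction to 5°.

Represent each trace as a vector plunging at its apparent dip toward its trend (east-north-up frame): v₁ = (0.192, -0.718, -0.669), v₂ = (0.532, -0.447, -0.719).
The plane normal is n = v₁ × v₂ ∝ (0.218, -0.218, 0.296).
tan δ = √(n_x²+n_y²)/n_z = 0.308/0.296, so δ = 46.1°.
Dip direction = atan2(0.218, -0.218) = 135° (azimuth of n's horizontal projection).

true dip 46°, dip direction 135°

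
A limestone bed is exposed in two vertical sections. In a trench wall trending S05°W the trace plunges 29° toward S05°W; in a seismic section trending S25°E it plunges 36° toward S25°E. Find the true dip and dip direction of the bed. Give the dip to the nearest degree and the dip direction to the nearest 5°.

Represent each trace as a vector plunging at its apparent dip toward its trend (east-north-up frame): v₁ = (-0.076, -0.871, -0.485), v₂ = (0.342, -0.733, -0.588).
Cross product v₁ × v₂ gives the pole to the plane: n ∝ (0.157, -0.211, 0.354).
Dip δ = arctan(|n_h|/n_z) = arctan(0.262/0.354) = 36.6°.
Dip direction = azimuth of (n_x, n_y) = atan2(0.157, -0.211) = 143°.

true dip 37°, dip direction 145°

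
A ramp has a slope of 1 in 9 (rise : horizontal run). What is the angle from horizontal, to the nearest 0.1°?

6.3°

tan θ = 1/9 = 0.1111
θ = arctan(0.1111) = 6.34°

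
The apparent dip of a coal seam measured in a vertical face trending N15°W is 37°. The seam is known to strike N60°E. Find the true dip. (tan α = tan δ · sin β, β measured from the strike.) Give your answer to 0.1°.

38.0°

β = acute angle between strike N60°E and section N15°W = 75°.
tan δ = tan α / sin β = tan 37° / sin 75° = 0.7536 / 0.9659 = 0.7801
true dip = arctan 0.7801 = 37.96°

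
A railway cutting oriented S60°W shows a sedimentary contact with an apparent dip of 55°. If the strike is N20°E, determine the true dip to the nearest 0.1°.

β = acute angle between strike N20°E and section S60°W = 40°.
tan(true dip) = tan 55° / sin 40° = 2.2218
true dip = arctan 2.2218 = 65.77°

65.8°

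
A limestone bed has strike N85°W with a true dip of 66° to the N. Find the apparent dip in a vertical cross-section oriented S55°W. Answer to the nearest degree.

The section lies 40° from the strike.
tan(apparent dip) = tan 66° · sin 40° = 1.4437
α = arctan(1.4437) = 55.29°

55°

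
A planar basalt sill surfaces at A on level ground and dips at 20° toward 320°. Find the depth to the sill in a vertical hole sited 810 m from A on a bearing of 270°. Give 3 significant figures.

190 m

The hole lies 50° from the dip direction, so the down-dip offset is 810 × cos 50° = 520.66 m.
Depth = down-dip offset × tan(dip) = 520.66 × tan 20° = 520.66 × 0.3640
Depth = 189.50 m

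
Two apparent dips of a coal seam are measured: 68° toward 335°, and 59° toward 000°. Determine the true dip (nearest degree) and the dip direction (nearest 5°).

The two traces are lines in the plane: v₁ = (sin 335°·cos 68°, cos 335°·cos 68°, −sin 68°), v₂ = (sin 0°·cos 59°, cos 0°·cos 59°, −sin 59°).
Cross product v₁ × v₂ gives the pole to the plane: n ∝ (-0.187, 0.136, 0.082).
tan δ = √(n_x²+n_y²)/n_z = 0.231/0.082, so δ = 70.5°.
The horizontal component of n points toward azimuth atan2(n_x, n_y) = 306°, the dip direction.

true dip 71°, dip direction 305°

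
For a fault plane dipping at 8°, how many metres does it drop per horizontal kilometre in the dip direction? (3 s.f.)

drop per km = 1000 × tan 8° = 1000 × 0.1405

141 m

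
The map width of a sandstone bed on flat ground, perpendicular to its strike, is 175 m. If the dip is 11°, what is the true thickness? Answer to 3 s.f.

33.4 m

True thickness t = w · sin(dip) = 175 × sin 11°
t = 175 × 0.1908 = 33.392 m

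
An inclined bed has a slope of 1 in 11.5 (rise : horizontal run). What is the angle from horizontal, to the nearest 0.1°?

5.0°

tan θ = 1/11.5 = 0.0870
θ = arctan(0.0870) = 4.97°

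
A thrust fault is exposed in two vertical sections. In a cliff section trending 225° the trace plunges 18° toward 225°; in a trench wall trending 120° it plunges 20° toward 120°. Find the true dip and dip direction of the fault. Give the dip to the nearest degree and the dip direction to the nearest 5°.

true dip 30°, dip direction 170°

Each apparent-dip line lies in the plane. As unit vectors (x east, y north, z up), v₁ plunges 18°→225° and v₂ plunges 20°→120°.
The plane normal is n = v₁ × v₂ ∝ (0.085, -0.481, 0.863).
Dip δ = arctan(|n_h|/n_z) = arctan(0.489/0.863) = 29.5°.
Dip direction = atan2(0.085, -0.481) = 170° (azimuth of n's horizontal projection).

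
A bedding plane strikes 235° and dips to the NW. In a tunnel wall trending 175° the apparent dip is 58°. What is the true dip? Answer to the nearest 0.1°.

β = acute angle between strike 235° and section 175° = 60°.
tan δ = tan α / sin β = tan 58° / sin 60° = 1.6003 / 0.8660 = 1.8479
δ = arctan(1.8479) = 61.58°

61.6°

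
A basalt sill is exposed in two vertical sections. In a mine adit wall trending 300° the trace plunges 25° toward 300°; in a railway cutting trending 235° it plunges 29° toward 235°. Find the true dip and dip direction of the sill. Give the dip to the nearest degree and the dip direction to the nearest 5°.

Represent each trace as a vector plunging at its apparent dip toward its trend (east-north-up frame): v₁ = (-0.785, 0.453, -0.423), v₂ = (-0.716, -0.502, -0.485).
Cross product v₁ × v₂ gives the pole to the plane: n ∝ (-0.432, -0.078, 0.718).
tan δ = √(n_x²+n_y²)/n_z = 0.439/0.718, so δ = 31.4°.
Dip direction = atan2(-0.432, -0.078) = 260° (azimuth of n's horizontal projection).

true dip 31°, dip direction 260°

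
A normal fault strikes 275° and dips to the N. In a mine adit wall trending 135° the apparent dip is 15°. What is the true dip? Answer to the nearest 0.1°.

The section is 40° from the strike.
tan δ = tan α / sin β = tan 15° / sin 40° = 0.2679 / 0.6428 = 0.4169
true dip = arctan 0.4169 = 22.63°

22.6°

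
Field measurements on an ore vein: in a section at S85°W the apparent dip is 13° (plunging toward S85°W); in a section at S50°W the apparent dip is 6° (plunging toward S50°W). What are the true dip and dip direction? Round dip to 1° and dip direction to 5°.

true dip 15°, dip direction 295°

The two traces are lines in the plane: v₁ = (sin 265°·cos 13°, cos 265°·cos 13°, −sin 13°), v₂ = (sin 230°·cos 6°, cos 230°·cos 6°, −sin 6°).
Cross product v₁ × v₂ gives the pole to the plane: n ∝ (-0.135, 0.070, 0.556).
True dip = arccos(n_z / |n|) = arccos(0.9646) = 15.3°.
Dip direction = atan2(-0.135, 0.070) = 297° (azimuth of n's horizontal projection).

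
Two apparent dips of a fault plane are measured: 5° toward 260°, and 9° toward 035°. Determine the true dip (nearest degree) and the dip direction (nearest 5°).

Each apparent-dip line lies in the plane. As unit vectors (x east, y north, z up), v₁ plunges 5°→260° and v₂ plunges 9°→035°.
The plane normal is n = v₁ × v₂ ∝ (-0.098, 0.203, 0.696).
tan δ = √(n_x²+n_y²)/n_z = 0.225/0.696, so δ = 17.9°.
Dip direction = azimuth of (n_x, n_y) = atan2(-0.098, 0.203) = 334°.

true dip 18°, dip direction 335°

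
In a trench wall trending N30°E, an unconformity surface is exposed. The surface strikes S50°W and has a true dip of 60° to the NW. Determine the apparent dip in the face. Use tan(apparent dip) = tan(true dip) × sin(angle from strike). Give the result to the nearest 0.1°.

30.6°

Angle between strike (S50°W) and section (N30°E): β = 20°.
tan α = tan 60° × sin 20° = 1.7321 × 0.3420 = 0.5924
apparent dip = arctan 0.5924 = 30.64°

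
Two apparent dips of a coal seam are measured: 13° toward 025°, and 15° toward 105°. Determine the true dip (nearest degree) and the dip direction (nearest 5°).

true dip 18°, dip direction 070°

Each apparent-dip line lies in the plane. As unit vectors (x east, y north, z up), v₁ plunges 13°→025° and v₂ plunges 15°→105°.
n = v₁ × v₂ = (0.285, 0.103, 0.927) (taken with n_z > 0).
Dip δ = arctan(|n_h|/n_z) = arctan(0.303/0.927) = 18.1°.
Dip direction = azimuth of (n_x, n_y) = atan2(0.285, 0.103) = 70°.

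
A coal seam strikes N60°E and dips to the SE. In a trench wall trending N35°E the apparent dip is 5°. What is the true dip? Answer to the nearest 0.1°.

The section is 25° from the strike.
tan(true dip) = tan 5° / sin 25° = 0.2070
δ = arctan(0.2070) = 11.70°

11.7°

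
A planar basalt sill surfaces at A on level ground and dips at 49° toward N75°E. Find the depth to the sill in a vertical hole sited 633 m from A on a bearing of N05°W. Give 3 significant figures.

The hole lies 80° from the dip direction, so the down-dip offset is 633 × cos 80° = 109.92 m.
Depth = down-dip offset × tan(dip) = 109.92 × tan 49° = 109.92 × 1.1504
Depth = 126.45 m

126 m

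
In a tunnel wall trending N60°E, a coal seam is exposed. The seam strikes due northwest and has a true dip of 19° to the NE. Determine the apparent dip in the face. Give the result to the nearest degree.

18°

Angle between strike (due northwest) and section (N60°E): β = 75°.
tan α = tan 19° × sin 75° = 0.3443 × 0.9659 = 0.3326
α = arctan(0.3326) = 18.40°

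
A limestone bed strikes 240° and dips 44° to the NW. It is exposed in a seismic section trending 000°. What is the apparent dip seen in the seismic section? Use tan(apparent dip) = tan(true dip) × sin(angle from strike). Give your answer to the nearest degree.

40°

Angle between strike (240°) and section (000°): β = 60°.
tan α = tan 44° × sin 60° = 0.9657 × 0.8660 = 0.8363
α = arctan(0.8363) = 39.91°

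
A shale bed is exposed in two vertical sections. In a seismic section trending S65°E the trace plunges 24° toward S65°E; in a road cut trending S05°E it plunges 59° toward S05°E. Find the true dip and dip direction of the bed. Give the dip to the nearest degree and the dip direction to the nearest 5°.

Each apparent-dip line lies in the plane. As unit vectors (x east, y north, z up), v₁ plunges 24°→S65°E and v₂ plunges 59°→S05°E.
n = v₁ × v₂ = (-0.122, -0.691, 0.407) (taken with n_z > 0).
True dip = arccos(n_z / |n|) = arccos(0.5019) = 59.9°.
The horizontal component of n points toward azimuth atan2(n_x, n_y) = 190°, the dip direction.

true dip 60°, dip direction 190°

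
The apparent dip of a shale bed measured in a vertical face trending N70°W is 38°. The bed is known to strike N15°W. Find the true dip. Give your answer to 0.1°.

43.6°

The section is 55° from the strike.
tan δ = tan α / sin β = tan 38° / sin 55° = 0.7813 / 0.8192 = 0.9538
δ = arctan(0.9538) = 43.64°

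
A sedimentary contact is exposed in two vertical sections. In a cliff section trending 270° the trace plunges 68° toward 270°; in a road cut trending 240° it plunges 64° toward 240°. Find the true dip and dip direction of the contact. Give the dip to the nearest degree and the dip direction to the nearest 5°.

true dip 68°, dip direction 275°

The two traces are lines in the plane: v₁ = (sin 270°·cos 68°, cos 270°·cos 68°, −sin 68°), v₂ = (sin 240°·cos 64°, cos 240°·cos 64°, −sin 64°).
n = v₁ × v₂ = (-0.203, 0.015, 0.082) (taken with n_z > 0).
tan δ = √(n_x²+n_y²)/n_z = 0.204/0.082, so δ = 68.1°.
Dip direction = atan2(-0.203, 0.015) = 274° (azimuth of n's horizontal projection).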